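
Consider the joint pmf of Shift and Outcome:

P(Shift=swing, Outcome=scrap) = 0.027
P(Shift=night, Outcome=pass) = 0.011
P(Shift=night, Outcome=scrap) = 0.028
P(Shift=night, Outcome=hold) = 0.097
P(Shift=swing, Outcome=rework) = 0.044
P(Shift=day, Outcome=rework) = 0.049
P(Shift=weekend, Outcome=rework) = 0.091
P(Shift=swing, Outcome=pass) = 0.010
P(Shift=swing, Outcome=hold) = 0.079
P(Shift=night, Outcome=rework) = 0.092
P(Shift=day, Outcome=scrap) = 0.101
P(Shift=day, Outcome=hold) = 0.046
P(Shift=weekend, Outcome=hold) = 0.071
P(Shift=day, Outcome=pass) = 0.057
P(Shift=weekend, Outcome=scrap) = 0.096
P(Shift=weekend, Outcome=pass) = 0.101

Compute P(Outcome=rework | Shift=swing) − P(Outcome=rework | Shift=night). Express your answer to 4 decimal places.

P(Shift=swing) = 0.010 + 0.044 + 0.027 + 0.079 = 0.160; P(Outcome=rework | Shift=swing) = 0.044/0.160 = 0.27500.
P(Shift=night) = 0.011 + 0.092 + 0.028 + 0.097 = 0.228; P(Outcome=rework | Shift=night) = 0.092/0.228 = 0.40351.
Difference = -0.1285.

-0.1285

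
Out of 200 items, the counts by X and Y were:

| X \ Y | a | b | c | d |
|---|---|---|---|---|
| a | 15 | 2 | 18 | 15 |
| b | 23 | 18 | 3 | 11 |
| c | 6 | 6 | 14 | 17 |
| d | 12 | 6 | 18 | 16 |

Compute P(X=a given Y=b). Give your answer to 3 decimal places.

Total with Y=b: 2 + 18 + 6 + 6 = 32.
P(X=a | Y=b) = 2/32 = 0.063.

0.063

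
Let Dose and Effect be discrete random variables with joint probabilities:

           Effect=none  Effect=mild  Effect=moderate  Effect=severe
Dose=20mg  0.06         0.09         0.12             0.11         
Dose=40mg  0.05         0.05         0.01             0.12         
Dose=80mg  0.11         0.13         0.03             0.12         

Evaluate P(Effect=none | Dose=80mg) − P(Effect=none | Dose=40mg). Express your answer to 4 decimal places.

P(Dose=80mg) = 0.11 + 0.13 + 0.03 + 0.12 = 0.39; P(Effect=none | Dose=80mg) = 0.11/0.39 = 0.28205.
P(Dose=40mg) = 0.05 + 0.05 + 0.01 + 0.12 = 0.23; P(Effect=none | Dose=40mg) = 0.05/0.23 = 0.21739.
Difference = 0.0647.

0.0647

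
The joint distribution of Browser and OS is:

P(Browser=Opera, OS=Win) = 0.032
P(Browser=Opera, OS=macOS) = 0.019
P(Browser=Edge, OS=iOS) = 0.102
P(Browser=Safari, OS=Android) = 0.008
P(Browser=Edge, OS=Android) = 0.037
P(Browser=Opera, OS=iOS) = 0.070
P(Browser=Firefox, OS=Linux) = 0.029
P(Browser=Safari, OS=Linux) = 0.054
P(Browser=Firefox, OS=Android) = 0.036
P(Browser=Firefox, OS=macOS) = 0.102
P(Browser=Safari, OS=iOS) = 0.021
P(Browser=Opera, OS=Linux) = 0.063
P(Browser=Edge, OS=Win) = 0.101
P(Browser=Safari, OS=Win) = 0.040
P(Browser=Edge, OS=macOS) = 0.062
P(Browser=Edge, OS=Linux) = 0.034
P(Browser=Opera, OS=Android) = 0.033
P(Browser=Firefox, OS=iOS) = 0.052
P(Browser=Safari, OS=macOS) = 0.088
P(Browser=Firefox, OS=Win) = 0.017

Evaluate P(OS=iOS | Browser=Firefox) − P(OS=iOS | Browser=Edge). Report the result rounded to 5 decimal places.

P(Browser=Firefox) = 0.017 + 0.102 + 0.029 + 0.052 + 0.036 = 0.236; P(OS=iOS | Browser=Firefox) = 0.052/0.236 = 0.220339.
P(Browser=Edge) = 0.101 + 0.062 + 0.034 + 0.102 + 0.037 = 0.336; P(OS=iOS | Browser=Edge) = 0.102/0.336 = 0.303571.
Difference = -0.08323.

-0.08323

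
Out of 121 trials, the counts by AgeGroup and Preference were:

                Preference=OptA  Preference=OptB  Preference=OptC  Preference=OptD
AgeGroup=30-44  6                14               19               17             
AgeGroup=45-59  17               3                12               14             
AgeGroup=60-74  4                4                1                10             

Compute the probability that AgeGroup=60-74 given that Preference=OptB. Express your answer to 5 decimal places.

0.19048

Total with Preference=OptB: 14 + 3 + 4 = 21.
P(AgeGroup=60-74 | Preference=OptB) = 4/21 = 0.19048.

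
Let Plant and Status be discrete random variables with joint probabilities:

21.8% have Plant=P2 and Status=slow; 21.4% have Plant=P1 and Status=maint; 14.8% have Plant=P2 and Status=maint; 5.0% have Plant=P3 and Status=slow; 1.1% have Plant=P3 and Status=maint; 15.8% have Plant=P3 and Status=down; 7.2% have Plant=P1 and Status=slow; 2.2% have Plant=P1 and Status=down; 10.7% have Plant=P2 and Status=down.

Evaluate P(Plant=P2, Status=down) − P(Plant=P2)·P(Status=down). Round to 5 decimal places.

P(Plant=P2) = 0.218 + 0.107 + 0.148 = 0.473.
P(Status=down) = 0.022 + 0.107 + 0.158 = 0.287.
P(Plant=P2, Status=down) − P(Plant=P2)P(Status=down) = 0.107 − 0.473×0.287 = -0.02875.

-0.02875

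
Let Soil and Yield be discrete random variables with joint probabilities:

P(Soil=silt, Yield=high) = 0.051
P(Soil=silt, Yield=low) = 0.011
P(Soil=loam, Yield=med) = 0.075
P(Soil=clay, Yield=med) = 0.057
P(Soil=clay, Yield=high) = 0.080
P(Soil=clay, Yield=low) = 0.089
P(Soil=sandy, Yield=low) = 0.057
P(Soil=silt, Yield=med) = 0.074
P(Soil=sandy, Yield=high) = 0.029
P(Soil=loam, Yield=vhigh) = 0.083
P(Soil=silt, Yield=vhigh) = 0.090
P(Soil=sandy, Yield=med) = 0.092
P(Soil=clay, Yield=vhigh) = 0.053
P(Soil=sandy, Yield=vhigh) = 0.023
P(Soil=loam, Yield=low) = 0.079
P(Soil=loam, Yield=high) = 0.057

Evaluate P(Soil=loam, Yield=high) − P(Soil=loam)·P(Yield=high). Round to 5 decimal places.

-0.00680

P(Soil=loam) = 0.079 + 0.075 + 0.057 + 0.083 = 0.294.
P(Yield=high) = 0.029 + 0.057 + 0.080 + 0.051 = 0.217.
P(Soil=loam, Yield=high) − P(Soil=loam)P(Yield=high) = 0.057 − 0.294×0.217 = -0.00680.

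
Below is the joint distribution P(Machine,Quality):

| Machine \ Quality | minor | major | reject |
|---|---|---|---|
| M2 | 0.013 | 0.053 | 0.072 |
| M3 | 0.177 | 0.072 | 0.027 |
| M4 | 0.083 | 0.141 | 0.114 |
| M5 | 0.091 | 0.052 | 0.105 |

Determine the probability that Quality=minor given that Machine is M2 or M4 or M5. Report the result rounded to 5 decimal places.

P(Machine=M2) = 0.013 + 0.053 + 0.072 = 0.138.
P(Machine=M4) = 0.083 + 0.141 + 0.114 = 0.338.
P(Machine=M5) = 0.091 + 0.052 + 0.105 = 0.248.
P(Machine ∈ {M2, M4, M5}) = 0.138 + 0.338 + 0.248 = 0.724; P(Quality=minor, Machine ∈ {M2, M4, M5}) = 0.013 + 0.083 + 0.091 = 0.187.
P(Quality=minor | Machine ∈ {M2, M4, M5}) = 0.187/0.724 = 0.25829.

0.25829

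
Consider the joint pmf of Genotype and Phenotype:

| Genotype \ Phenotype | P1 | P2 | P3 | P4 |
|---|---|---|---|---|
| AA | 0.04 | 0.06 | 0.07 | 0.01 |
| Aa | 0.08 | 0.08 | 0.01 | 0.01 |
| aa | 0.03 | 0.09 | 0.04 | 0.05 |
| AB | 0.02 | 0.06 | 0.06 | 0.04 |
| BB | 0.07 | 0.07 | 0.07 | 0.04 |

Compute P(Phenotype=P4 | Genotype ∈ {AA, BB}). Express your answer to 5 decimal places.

P(Genotype=AA) = 0.04 + 0.06 + 0.07 + 0.01 = 0.18.
P(Genotype=BB) = 0.07 + 0.07 + 0.07 + 0.04 = 0.25.
P(Genotype ∈ {AA, BB}) = 0.18 + 0.25 = 0.43; P(Phenotype=P4, Genotype ∈ {AA, BB}) = 0.01 + 0.04 = 0.05.
P(Phenotype=P4 | Genotype ∈ {AA, BB}) = 0.05/0.43 = 0.11628.

0.11628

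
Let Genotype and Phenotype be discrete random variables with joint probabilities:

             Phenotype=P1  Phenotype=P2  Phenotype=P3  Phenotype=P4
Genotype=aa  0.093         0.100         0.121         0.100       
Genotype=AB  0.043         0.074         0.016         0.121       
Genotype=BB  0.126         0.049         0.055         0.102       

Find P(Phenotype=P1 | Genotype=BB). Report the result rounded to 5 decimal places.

P(Genotype=BB) = 0.126 + 0.049 + 0.055 + 0.102 = 0.332.
P(Phenotype=P1 | Genotype=BB) = 0.126/0.332 = 0.37952.

0.37952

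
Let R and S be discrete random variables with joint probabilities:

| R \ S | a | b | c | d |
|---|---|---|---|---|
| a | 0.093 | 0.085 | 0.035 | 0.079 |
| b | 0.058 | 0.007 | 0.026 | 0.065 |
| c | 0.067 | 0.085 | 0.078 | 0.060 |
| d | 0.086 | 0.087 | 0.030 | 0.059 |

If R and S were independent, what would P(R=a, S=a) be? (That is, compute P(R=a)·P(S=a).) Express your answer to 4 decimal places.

0.0888

P(R=a) = 0.093 + 0.085 + 0.035 + 0.079 = 0.292.
P(S=a) = 0.093 + 0.058 + 0.067 + 0.086 = 0.304.
Product: 0.292 × 0.304 = 0.0888.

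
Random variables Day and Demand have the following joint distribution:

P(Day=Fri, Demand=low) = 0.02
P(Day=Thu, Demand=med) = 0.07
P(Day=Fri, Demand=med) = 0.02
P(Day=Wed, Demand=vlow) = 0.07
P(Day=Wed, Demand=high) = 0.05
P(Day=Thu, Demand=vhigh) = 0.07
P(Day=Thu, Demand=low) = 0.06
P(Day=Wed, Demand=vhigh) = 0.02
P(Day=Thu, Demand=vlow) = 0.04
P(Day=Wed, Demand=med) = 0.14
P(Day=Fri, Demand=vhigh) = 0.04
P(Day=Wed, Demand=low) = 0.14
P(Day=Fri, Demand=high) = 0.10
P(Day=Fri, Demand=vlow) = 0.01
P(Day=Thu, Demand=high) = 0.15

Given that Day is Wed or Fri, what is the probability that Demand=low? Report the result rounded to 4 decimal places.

0.2623

P(Day=Wed) = 0.07 + 0.14 + 0.14 + 0.05 + 0.02 = 0.42.
P(Day=Fri) = 0.01 + 0.02 + 0.02 + 0.10 + 0.04 = 0.19.
P(Day ∈ {Wed, Fri}) = 0.42 + 0.19 = 0.61; P(Demand=low, Day ∈ {Wed, Fri}) = 0.14 + 0.02 = 0.16.
P(Demand=low | Day ∈ {Wed, Fri}) = 0.16/0.61 = 0.2623.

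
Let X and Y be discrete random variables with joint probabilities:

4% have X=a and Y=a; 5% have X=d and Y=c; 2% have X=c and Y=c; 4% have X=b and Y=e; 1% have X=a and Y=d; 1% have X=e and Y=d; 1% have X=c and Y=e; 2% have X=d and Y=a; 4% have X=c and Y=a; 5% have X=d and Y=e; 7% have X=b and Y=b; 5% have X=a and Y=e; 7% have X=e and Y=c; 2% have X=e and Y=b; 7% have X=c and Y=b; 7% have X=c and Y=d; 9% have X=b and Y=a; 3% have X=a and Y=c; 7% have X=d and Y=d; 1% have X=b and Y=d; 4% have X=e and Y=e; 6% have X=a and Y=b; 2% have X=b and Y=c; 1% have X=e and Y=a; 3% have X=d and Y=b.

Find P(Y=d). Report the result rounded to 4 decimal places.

0.1700

P(Y=d) = 0.01 + 0.01 + 0.07 + 0.07 + 0.01 = 0.17.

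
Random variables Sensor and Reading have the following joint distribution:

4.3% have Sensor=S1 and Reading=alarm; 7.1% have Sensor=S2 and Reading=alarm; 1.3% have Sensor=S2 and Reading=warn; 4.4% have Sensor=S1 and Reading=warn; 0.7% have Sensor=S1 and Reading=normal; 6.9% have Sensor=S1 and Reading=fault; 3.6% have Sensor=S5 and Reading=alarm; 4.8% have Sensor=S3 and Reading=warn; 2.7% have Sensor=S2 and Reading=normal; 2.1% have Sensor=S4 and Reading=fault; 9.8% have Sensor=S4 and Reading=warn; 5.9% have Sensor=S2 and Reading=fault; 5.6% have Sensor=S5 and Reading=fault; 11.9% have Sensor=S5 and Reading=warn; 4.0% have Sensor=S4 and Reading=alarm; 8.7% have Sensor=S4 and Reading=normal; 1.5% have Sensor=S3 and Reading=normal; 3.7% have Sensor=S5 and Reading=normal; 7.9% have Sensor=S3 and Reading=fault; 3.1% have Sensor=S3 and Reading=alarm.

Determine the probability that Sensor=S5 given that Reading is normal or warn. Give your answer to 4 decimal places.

P(Reading=normal) = 0.007 + 0.027 + 0.015 + 0.087 + 0.037 = 0.173.
P(Reading=warn) = 0.044 + 0.013 + 0.048 + 0.098 + 0.119 = 0.322.
P(Reading ∈ {normal, warn}) = 0.173 + 0.322 = 0.495; P(Sensor=S5, Reading ∈ {normal, warn}) = 0.037 + 0.119 = 0.156.
P(Sensor=S5 | Reading ∈ {normal, warn}) = 0.156/0.495 = 0.3152.

0.3152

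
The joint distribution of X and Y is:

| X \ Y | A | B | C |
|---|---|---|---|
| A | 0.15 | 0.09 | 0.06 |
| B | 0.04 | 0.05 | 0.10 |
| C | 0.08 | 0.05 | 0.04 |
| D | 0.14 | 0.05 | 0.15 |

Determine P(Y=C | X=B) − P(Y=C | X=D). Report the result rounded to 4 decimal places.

0.0851

P(X=B) = 0.04 + 0.05 + 0.10 = 0.19; P(Y=C | X=B) = 0.10/0.19 = 0.52632.
P(X=D) = 0.14 + 0.05 + 0.15 = 0.34; P(Y=C | X=D) = 0.15/0.34 = 0.44118.
Difference = 0.0851.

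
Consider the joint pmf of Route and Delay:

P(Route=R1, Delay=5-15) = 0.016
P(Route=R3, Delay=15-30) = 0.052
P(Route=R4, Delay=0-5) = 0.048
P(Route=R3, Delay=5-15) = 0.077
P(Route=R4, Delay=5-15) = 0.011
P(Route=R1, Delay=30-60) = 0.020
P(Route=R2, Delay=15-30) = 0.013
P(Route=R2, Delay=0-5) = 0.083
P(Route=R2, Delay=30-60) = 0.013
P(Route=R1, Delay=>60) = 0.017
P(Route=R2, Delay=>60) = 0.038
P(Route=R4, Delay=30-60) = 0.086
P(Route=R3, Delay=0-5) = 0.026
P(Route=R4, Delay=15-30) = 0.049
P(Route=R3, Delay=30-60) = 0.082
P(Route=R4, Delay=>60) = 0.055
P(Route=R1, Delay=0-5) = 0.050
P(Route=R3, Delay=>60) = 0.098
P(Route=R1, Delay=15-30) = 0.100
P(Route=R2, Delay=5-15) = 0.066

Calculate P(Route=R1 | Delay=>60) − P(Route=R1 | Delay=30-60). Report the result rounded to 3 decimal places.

P(Delay=>60) = 0.017 + 0.038 + 0.098 + 0.055 = 0.208; P(Route=R1 | Delay=>60) = 0.017/0.208 = 0.0817.
P(Delay=30-60) = 0.020 + 0.013 + 0.082 + 0.086 = 0.201; P(Route=R1 | Delay=30-60) = 0.020/0.201 = 0.0995.
Difference = -0.018.

-0.018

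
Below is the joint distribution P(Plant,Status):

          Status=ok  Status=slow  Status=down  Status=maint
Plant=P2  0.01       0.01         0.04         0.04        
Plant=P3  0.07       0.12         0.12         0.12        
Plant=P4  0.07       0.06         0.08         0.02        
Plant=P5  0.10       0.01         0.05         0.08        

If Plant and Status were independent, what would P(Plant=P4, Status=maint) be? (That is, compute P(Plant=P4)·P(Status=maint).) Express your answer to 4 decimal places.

0.0598

P(Plant=P4) = 0.07 + 0.06 + 0.08 + 0.02 = 0.23.
P(Status=maint) = 0.04 + 0.12 + 0.02 + 0.08 = 0.26.
Product: 0.23 × 0.26 = 0.0598.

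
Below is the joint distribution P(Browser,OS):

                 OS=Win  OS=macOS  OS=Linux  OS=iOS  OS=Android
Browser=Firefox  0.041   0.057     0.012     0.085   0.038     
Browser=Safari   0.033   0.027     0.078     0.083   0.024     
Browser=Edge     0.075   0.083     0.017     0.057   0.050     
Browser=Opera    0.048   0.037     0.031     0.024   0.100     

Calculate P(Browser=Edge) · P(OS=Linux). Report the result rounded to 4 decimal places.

0.0389

P(Browser=Edge) = 0.075 + 0.083 + 0.017 + 0.057 + 0.050 = 0.282.
P(OS=Linux) = 0.012 + 0.078 + 0.017 + 0.031 = 0.138.
Product: 0.282 × 0.138 = 0.0389.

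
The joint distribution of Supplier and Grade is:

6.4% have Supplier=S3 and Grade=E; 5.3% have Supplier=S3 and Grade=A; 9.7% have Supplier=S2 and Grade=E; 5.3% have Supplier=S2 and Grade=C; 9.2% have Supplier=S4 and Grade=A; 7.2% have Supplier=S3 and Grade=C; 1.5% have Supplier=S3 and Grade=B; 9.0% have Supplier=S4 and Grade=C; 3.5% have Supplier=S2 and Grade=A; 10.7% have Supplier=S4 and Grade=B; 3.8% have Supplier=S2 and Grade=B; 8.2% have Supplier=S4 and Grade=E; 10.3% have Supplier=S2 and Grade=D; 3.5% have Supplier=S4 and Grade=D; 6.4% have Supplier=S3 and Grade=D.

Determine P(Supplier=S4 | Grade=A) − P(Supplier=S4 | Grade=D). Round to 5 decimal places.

0.33784

P(Grade=A) = 0.035 + 0.053 + 0.092 = 0.180; P(Supplier=S4 | Grade=A) = 0.092/0.180 = 0.511111.
P(Grade=D) = 0.103 + 0.064 + 0.035 = 0.202; P(Supplier=S4 | Grade=D) = 0.035/0.202 = 0.173267.
Difference = 0.33784.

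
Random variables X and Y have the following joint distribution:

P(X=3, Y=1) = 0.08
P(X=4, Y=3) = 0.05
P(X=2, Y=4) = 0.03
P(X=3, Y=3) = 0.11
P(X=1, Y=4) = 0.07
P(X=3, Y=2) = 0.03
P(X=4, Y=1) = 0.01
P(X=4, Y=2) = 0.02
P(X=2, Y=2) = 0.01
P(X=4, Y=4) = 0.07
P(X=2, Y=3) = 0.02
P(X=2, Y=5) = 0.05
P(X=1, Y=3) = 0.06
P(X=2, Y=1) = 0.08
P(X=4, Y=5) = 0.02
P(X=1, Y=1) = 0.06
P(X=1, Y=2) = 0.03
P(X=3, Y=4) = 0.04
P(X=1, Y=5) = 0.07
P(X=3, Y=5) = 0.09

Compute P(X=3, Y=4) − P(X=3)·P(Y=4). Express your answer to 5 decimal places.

-0.03350

P(X=3) = 0.08 + 0.03 + 0.11 + 0.04 + 0.09 = 0.35.
P(Y=4) = 0.07 + 0.03 + 0.04 + 0.07 = 0.21.
P(X=3, Y=4) − P(X=3)P(Y=4) = 0.04 − 0.35×0.21 = -0.03350.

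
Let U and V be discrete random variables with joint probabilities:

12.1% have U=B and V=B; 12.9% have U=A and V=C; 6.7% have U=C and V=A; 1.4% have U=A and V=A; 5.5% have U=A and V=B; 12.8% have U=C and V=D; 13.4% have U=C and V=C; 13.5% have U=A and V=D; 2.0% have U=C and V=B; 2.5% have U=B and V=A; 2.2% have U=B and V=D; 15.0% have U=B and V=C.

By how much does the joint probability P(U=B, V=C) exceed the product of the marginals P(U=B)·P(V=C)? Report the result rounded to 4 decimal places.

0.0187

P(U=B) = 0.025 + 0.121 + 0.150 + 0.022 = 0.318.
P(V=C) = 0.129 + 0.150 + 0.134 = 0.413.
P(U=B, V=C) − P(U=B)P(V=C) = 0.150 − 0.318×0.413 = 0.0187.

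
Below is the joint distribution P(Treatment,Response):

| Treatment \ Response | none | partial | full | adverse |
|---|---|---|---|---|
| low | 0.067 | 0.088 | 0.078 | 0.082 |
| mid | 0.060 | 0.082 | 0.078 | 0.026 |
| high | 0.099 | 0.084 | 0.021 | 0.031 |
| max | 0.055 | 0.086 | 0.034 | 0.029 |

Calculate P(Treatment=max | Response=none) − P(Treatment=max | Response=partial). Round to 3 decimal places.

P(Response=none) = 0.067 + 0.060 + 0.099 + 0.055 = 0.281; P(Treatment=max | Response=none) = 0.055/0.281 = 0.1957.
P(Response=partial) = 0.088 + 0.082 + 0.084 + 0.086 = 0.340; P(Treatment=max | Response=partial) = 0.086/0.340 = 0.2529.
Difference = -0.057.

-0.057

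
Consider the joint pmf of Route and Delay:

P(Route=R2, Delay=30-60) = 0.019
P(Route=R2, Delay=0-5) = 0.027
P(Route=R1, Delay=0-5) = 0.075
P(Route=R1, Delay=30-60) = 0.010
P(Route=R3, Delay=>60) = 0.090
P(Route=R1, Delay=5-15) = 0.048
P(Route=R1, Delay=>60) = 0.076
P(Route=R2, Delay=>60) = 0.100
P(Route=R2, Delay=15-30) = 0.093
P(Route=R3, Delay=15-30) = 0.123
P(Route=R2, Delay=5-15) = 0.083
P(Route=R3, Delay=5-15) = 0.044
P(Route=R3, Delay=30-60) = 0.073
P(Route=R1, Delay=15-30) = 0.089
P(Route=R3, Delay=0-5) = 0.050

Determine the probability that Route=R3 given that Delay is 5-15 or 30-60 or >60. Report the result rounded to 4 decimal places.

0.3812

P(Delay=5-15) = 0.048 + 0.083 + 0.044 = 0.175.
P(Delay=30-60) = 0.010 + 0.019 + 0.073 = 0.102.
P(Delay=>60) = 0.076 + 0.100 + 0.090 = 0.266.
P(Delay ∈ {5-15, 30-60, >60}) = 0.175 + 0.102 + 0.266 = 0.543; P(Route=R3, Delay ∈ {5-15, 30-60, >60}) = 0.044 + 0.073 + 0.090 = 0.207.
P(Route=R3 | Delay ∈ {5-15, 30-60, >60}) = 0.207/0.543 = 0.3812.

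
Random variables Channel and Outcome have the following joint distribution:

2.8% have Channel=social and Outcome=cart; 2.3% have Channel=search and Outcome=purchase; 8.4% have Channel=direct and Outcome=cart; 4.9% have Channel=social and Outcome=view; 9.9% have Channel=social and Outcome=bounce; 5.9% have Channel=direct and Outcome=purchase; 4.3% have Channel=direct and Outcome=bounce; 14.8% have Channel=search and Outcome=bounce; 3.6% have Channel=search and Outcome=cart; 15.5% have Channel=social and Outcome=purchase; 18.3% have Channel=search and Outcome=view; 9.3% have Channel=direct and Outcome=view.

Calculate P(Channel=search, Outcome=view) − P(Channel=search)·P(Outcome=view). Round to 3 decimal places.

0.056

P(Channel=search) = 0.148 + 0.183 + 0.036 + 0.023 = 0.390.
P(Outcome=view) = 0.183 + 0.049 + 0.093 = 0.325.
P(Channel=search, Outcome=view) − P(Channel=search)P(Outcome=view) = 0.183 − 0.390×0.325 = 0.056.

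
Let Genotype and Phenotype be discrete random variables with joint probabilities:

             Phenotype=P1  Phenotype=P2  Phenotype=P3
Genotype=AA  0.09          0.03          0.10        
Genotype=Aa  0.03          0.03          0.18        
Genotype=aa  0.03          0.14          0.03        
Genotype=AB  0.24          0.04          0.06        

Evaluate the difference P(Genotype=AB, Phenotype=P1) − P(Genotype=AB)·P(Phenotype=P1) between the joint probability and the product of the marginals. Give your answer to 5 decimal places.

P(Genotype=AB) = 0.24 + 0.04 + 0.06 = 0.34.
P(Phenotype=P1) = 0.09 + 0.03 + 0.03 + 0.24 = 0.39.
P(Genotype=AB, Phenotype=P1) − P(Genotype=AB)P(Phenotype=P1) = 0.24 − 0.34×0.39 = 0.10740.

0.10740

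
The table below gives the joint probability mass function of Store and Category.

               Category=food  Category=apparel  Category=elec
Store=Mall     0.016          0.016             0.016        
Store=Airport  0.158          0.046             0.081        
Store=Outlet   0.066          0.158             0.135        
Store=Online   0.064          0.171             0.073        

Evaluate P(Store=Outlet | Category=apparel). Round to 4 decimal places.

0.4041

P(Category=apparel) = 0.016 + 0.046 + 0.158 + 0.171 = 0.391.
P(Store=Outlet | Category=apparel) = 0.158/0.391 = 0.4041.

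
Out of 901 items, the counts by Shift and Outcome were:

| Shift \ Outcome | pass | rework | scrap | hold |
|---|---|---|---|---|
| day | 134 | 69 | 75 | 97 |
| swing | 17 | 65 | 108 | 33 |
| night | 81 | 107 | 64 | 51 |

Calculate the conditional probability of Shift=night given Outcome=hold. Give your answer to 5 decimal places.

Total with Outcome=hold: 97 + 33 + 51 = 181.
P(Shift=night | Outcome=hold) = 51/181 = 0.28177.

0.28177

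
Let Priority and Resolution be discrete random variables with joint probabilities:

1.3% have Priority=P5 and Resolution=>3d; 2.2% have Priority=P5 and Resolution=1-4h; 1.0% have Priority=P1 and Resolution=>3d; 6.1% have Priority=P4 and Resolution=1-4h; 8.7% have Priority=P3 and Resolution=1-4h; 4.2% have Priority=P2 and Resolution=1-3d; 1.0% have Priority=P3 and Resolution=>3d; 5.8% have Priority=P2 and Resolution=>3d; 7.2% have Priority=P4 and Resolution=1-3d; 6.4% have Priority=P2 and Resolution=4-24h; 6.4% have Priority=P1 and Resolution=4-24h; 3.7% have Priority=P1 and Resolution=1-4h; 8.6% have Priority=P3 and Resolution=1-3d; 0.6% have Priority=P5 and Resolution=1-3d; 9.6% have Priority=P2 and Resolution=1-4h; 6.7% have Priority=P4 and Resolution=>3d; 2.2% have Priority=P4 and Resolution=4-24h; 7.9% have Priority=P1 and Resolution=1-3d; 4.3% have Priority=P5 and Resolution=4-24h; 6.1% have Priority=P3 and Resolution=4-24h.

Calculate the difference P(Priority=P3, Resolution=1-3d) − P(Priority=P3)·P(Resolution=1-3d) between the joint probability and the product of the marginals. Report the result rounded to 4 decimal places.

P(Priority=P3) = 0.087 + 0.061 + 0.086 + 0.010 = 0.244.
P(Resolution=1-3d) = 0.079 + 0.042 + 0.086 + 0.072 + 0.006 = 0.285.
P(Priority=P3, Resolution=1-3d) − P(Priority=P3)P(Resolution=1-3d) = 0.086 − 0.244×0.285 = 0.0165.

0.0165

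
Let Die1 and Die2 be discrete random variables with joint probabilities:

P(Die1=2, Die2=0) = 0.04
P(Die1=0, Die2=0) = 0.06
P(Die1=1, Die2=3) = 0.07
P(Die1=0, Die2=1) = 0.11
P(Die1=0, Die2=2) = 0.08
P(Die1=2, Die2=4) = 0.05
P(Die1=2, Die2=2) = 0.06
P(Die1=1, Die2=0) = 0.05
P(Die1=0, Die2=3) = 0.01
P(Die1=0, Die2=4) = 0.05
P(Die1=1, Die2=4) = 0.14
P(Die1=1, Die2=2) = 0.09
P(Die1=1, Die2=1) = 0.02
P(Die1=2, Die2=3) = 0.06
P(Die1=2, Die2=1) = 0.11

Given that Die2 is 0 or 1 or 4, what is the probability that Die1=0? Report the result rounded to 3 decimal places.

P(Die2=0) = 0.06 + 0.05 + 0.04 = 0.15.
P(Die2=1) = 0.11 + 0.02 + 0.11 = 0.24.
P(Die2=4) = 0.05 + 0.14 + 0.05 = 0.24.
P(Die2 ∈ {0, 1, 4}) = 0.15 + 0.24 + 0.24 = 0.63; P(Die1=0, Die2 ∈ {0, 1, 4}) = 0.06 + 0.11 + 0.05 = 0.22.
P(Die1=0 | Die2 ∈ {0, 1, 4}) = 0.22/0.63 = 0.349.

0.349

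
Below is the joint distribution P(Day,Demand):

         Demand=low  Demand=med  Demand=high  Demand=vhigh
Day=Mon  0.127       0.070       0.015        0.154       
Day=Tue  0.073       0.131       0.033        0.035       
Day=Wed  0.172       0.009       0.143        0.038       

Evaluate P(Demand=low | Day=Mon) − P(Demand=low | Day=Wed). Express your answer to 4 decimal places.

P(Day=Mon) = 0.127 + 0.070 + 0.015 + 0.154 = 0.366; P(Demand=low | Day=Mon) = 0.127/0.366 = 0.34699.
P(Day=Wed) = 0.172 + 0.009 + 0.143 + 0.038 = 0.362; P(Demand=low | Day=Wed) = 0.172/0.362 = 0.47514.
Difference = -0.1281.

-0.1281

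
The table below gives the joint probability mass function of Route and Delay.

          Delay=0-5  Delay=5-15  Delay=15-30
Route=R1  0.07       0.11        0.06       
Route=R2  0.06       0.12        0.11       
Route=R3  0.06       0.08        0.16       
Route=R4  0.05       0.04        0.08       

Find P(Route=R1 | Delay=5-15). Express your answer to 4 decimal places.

P(Delay=5-15) = 0.11 + 0.12 + 0.08 + 0.04 = 0.35.
P(Route=R1 | Delay=5-15) = 0.11/0.35 = 0.3143.

0.3143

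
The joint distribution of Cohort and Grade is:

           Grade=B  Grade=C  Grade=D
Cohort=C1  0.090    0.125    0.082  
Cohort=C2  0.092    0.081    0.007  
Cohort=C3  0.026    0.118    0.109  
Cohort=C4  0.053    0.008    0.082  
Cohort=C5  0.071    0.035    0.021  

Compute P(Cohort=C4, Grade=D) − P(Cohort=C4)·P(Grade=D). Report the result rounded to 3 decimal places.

0.039

P(Cohort=C4) = 0.053 + 0.008 + 0.082 = 0.143.
P(Grade=D) = 0.082 + 0.007 + 0.109 + 0.082 + 0.021 = 0.301.
P(Cohort=C4, Grade=D) − P(Cohort=C4)P(Grade=D) = 0.082 − 0.143×0.301 = 0.039.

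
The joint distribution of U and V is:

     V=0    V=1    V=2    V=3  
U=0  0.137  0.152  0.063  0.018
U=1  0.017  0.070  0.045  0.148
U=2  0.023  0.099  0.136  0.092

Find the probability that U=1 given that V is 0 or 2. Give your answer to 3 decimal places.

P(V=0) = 0.137 + 0.017 + 0.023 = 0.177.
P(V=2) = 0.063 + 0.045 + 0.136 = 0.244.
P(V ∈ {0, 2}) = 0.177 + 0.244 = 0.421; P(U=1, V ∈ {0, 2}) = 0.017 + 0.045 = 0.062.
P(U=1 | V ∈ {0, 2}) = 0.062/0.421 = 0.147.

0.147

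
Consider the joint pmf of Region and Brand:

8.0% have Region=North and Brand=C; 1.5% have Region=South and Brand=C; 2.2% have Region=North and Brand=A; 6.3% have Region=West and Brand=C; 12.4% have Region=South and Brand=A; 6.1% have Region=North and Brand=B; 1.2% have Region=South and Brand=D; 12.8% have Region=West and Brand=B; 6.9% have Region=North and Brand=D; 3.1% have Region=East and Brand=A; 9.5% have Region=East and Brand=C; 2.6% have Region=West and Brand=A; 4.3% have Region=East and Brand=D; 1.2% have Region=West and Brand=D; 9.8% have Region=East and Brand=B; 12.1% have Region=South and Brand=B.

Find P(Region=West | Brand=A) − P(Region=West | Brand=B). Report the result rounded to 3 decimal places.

P(Brand=A) = 0.022 + 0.124 + 0.031 + 0.026 = 0.203; P(Region=West | Brand=A) = 0.026/0.203 = 0.1281.
P(Brand=B) = 0.061 + 0.121 + 0.098 + 0.128 = 0.408; P(Region=West | Brand=B) = 0.128/0.408 = 0.3137.
Difference = -0.186.

-0.186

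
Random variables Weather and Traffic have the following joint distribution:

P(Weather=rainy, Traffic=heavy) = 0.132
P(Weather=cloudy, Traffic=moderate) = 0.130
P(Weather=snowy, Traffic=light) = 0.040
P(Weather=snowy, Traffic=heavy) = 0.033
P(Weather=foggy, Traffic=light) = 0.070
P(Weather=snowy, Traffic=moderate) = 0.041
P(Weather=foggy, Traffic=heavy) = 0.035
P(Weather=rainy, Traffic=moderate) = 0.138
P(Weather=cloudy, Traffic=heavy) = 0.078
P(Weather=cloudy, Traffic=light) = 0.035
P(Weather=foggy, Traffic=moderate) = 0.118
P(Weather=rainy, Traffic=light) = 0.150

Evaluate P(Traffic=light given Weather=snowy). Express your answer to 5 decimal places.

P(Weather=snowy) = 0.040 + 0.041 + 0.033 = 0.114.
P(Traffic=light | Weather=snowy) = 0.040/0.114 = 0.35088.

0.35088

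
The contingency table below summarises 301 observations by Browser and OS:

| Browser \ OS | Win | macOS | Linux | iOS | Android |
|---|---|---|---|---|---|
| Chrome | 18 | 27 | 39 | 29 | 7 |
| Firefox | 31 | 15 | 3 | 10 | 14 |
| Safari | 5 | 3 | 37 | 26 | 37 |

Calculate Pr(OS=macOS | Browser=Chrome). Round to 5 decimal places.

0.22500

Total with Browser=Chrome: 18 + 27 + 39 + 29 + 7 = 120.
P(OS=macOS | Browser=Chrome) = 27/120 = 0.22500.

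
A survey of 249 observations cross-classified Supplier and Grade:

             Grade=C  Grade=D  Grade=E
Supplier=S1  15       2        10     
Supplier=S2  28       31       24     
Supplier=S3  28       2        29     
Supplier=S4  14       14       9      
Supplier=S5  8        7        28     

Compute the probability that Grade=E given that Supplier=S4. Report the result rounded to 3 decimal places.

Total with Supplier=S4: 14 + 14 + 9 = 37.
P(Grade=E | Supplier=S4) = 9/37 = 0.243.

0.243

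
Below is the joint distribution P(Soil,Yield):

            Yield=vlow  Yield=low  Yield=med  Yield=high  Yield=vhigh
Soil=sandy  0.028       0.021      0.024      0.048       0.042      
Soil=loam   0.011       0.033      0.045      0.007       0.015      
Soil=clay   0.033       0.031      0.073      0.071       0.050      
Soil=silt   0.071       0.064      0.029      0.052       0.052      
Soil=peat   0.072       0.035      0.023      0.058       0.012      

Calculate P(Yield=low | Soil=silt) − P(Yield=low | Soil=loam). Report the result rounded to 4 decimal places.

P(Soil=silt) = 0.071 + 0.064 + 0.029 + 0.052 + 0.052 = 0.268; P(Yield=low | Soil=silt) = 0.064/0.268 = 0.23881.
P(Soil=loam) = 0.011 + 0.033 + 0.045 + 0.007 + 0.015 = 0.111; P(Yield=low | Soil=loam) = 0.033/0.111 = 0.29730.
Difference = -0.0585.

-0.0585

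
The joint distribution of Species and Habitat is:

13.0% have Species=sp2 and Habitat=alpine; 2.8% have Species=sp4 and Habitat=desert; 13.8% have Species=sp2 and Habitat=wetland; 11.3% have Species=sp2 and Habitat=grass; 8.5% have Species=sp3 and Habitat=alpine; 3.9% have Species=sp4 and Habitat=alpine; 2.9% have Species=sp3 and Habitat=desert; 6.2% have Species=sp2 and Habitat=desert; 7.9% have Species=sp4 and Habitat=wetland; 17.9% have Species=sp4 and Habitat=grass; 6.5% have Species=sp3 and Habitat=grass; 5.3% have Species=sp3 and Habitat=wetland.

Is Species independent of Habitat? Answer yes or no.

P(Species=sp4) = 0.325 and P(Habitat=grass) = 0.357, so their product is 0.11603, but P(Species=sp4, Habitat=grass) = 0.179. Since these differ, Species and Habitat are not independent.

no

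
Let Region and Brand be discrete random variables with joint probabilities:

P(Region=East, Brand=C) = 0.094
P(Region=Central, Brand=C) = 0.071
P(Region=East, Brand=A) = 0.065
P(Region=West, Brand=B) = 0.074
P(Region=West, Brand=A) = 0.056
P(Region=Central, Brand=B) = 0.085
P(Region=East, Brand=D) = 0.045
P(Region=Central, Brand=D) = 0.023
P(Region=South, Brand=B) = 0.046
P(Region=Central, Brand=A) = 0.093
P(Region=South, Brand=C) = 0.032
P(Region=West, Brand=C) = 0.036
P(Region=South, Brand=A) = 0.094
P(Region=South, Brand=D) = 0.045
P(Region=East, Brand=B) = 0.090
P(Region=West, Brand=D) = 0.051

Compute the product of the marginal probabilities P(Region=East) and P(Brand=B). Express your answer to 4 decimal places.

0.0867

P(Region=East) = 0.065 + 0.090 + 0.094 + 0.045 = 0.294.
P(Brand=B) = 0.046 + 0.090 + 0.074 + 0.085 = 0.295.
Product: 0.294 × 0.295 = 0.0867.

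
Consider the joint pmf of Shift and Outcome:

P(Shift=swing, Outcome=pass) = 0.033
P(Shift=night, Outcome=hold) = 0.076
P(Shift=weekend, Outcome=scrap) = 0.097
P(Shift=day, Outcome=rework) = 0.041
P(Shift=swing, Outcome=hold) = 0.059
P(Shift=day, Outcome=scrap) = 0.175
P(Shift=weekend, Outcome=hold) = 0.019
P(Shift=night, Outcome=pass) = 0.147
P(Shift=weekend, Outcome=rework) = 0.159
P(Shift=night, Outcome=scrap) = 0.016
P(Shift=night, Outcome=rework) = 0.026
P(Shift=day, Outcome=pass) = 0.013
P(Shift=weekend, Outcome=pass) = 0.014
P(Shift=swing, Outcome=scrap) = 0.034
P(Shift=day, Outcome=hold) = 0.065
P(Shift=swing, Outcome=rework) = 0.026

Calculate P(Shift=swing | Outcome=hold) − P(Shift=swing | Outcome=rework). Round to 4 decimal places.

0.1662

P(Outcome=hold) = 0.065 + 0.059 + 0.076 + 0.019 = 0.219; P(Shift=swing | Outcome=hold) = 0.059/0.219 = 0.26941.
P(Outcome=rework) = 0.041 + 0.026 + 0.026 + 0.159 = 0.252; P(Shift=swing | Outcome=rework) = 0.026/0.252 = 0.10317.
Difference = 0.1662.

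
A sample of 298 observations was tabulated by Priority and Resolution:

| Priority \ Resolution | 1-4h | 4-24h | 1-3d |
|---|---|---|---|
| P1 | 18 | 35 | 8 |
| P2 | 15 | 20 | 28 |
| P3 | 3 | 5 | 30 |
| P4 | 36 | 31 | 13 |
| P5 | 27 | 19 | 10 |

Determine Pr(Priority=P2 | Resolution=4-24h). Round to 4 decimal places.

0.1818

Total with Resolution=4-24h: 35 + 20 + 5 + 31 + 19 = 110.
P(Priority=P2 | Resolution=4-24h) = 20/110 = 0.1818.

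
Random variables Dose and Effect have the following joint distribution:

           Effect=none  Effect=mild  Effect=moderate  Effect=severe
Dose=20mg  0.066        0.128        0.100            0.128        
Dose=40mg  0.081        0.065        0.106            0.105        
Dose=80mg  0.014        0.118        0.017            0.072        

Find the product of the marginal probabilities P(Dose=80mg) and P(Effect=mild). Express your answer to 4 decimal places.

P(Dose=80mg) = 0.014 + 0.118 + 0.017 + 0.072 = 0.221.
P(Effect=mild) = 0.128 + 0.065 + 0.118 = 0.311.
Product: 0.221 × 0.311 = 0.0687.

0.0687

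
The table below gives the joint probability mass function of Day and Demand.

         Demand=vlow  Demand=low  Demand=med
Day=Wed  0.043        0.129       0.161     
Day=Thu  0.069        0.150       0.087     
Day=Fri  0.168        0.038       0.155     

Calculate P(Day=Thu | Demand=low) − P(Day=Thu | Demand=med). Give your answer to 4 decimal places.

P(Demand=low) = 0.129 + 0.150 + 0.038 = 0.317; P(Day=Thu | Demand=low) = 0.150/0.317 = 0.47319.
P(Demand=med) = 0.161 + 0.087 + 0.155 = 0.403; P(Day=Thu | Demand=med) = 0.087/0.403 = 0.21588.
Difference = 0.2573.

0.2573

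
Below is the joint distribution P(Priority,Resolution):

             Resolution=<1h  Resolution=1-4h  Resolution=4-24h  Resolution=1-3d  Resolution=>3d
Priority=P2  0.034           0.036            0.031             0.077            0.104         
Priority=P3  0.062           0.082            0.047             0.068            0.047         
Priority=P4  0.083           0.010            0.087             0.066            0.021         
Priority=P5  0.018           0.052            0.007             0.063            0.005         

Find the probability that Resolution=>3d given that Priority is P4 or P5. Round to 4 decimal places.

0.0631

P(Priority=P4) = 0.083 + 0.010 + 0.087 + 0.066 + 0.021 = 0.267.
P(Priority=P5) = 0.018 + 0.052 + 0.007 + 0.063 + 0.005 = 0.145.
P(Priority ∈ {P4, P5}) = 0.267 + 0.145 = 0.412; P(Resolution=>3d, Priority ∈ {P4, P5}) = 0.021 + 0.005 = 0.026.
P(Resolution=>3d | Priority ∈ {P4, P5}) = 0.026/0.412 = 0.0631.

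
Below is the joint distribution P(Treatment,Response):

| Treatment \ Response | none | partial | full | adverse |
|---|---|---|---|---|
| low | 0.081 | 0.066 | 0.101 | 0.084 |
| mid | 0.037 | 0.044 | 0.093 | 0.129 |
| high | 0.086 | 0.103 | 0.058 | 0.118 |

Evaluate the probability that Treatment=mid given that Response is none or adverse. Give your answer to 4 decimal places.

0.3103

P(Response=none) = 0.081 + 0.037 + 0.086 = 0.204.
P(Response=adverse) = 0.084 + 0.129 + 0.118 = 0.331.
P(Response ∈ {none, adverse}) = 0.204 + 0.331 = 0.535; P(Treatment=mid, Response ∈ {none, adverse}) = 0.037 + 0.129 = 0.166.
P(Treatment=mid | Response ∈ {none, adverse}) = 0.166/0.535 = 0.3103.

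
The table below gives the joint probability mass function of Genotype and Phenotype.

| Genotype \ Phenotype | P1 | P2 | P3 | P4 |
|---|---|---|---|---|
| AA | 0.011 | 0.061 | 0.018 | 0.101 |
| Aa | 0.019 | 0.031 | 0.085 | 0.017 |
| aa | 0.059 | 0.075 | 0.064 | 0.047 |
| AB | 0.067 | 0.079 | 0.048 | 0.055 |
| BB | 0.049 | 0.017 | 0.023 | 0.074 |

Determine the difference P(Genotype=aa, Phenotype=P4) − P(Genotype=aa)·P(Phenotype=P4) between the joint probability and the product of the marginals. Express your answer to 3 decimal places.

-0.025

P(Genotype=aa) = 0.059 + 0.075 + 0.064 + 0.047 = 0.245.
P(Phenotype=P4) = 0.101 + 0.017 + 0.047 + 0.055 + 0.074 = 0.294.
P(Genotype=aa, Phenotype=P4) − P(Genotype=aa)P(Phenotype=P4) = 0.047 − 0.245×0.294 = -0.025.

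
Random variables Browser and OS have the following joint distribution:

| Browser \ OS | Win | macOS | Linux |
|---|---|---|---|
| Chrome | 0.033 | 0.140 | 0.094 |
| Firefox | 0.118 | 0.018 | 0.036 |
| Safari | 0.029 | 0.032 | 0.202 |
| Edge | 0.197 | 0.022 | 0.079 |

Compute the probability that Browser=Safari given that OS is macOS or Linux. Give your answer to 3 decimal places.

P(OS=macOS) = 0.140 + 0.018 + 0.032 + 0.022 = 0.212.
P(OS=Linux) = 0.094 + 0.036 + 0.202 + 0.079 = 0.411.
P(OS ∈ {macOS, Linux}) = 0.212 + 0.411 = 0.623; P(Browser=Safari, OS ∈ {macOS, Linux}) = 0.032 + 0.202 = 0.234.
P(Browser=Safari | OS ∈ {macOS, Linux}) = 0.234/0.623 = 0.376.

0.376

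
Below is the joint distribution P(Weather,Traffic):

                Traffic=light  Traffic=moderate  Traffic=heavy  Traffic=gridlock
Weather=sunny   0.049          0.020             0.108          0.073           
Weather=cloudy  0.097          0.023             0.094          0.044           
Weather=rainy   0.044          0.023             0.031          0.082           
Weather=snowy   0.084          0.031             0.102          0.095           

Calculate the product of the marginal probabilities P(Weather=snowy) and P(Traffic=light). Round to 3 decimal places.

0.085

P(Weather=snowy) = 0.084 + 0.031 + 0.102 + 0.095 = 0.312.
P(Traffic=light) = 0.049 + 0.097 + 0.044 + 0.084 = 0.274.
Product: 0.312 × 0.274 = 0.085.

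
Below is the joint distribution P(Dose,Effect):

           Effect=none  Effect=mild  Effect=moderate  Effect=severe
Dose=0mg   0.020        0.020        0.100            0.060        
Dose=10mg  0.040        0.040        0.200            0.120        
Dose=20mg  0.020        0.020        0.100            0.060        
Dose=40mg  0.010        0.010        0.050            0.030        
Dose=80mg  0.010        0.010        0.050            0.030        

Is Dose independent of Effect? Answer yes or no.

Every cell satisfies P(Dose,Effect) = P(Dose)·P(Effect). For instance P(Dose=20mg) = 0.200, P(Effect=mild) = 0.100, and 0.200×0.100 = 0.020 matches the joint entry. So Dose and Effect are independent.

yes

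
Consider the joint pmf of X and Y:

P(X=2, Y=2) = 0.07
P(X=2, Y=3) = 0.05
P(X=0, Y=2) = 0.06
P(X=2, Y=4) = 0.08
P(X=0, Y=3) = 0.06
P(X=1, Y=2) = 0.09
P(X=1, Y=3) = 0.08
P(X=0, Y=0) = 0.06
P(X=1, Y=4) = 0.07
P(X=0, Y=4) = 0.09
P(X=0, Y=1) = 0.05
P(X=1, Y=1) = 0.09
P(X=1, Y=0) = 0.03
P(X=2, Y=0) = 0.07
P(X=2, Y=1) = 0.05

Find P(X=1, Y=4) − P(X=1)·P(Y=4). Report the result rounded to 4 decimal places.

P(X=1) = 0.03 + 0.09 + 0.09 + 0.08 + 0.07 = 0.36.
P(Y=4) = 0.09 + 0.07 + 0.08 = 0.24.
P(X=1, Y=4) − P(X=1)P(Y=4) = 0.07 − 0.36×0.24 = -0.0164.

-0.0164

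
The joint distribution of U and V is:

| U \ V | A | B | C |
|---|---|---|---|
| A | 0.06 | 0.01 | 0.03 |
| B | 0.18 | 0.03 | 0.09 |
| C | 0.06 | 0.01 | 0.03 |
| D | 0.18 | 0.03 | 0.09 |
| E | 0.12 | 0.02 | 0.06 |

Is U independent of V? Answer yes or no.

Every cell satisfies P(U,V) = P(U)·P(V). For instance P(U=B) = 0.30, P(V=B) = 0.10, and 0.30×0.10 = 0.03 matches the joint entry. So U and V are independent.

yes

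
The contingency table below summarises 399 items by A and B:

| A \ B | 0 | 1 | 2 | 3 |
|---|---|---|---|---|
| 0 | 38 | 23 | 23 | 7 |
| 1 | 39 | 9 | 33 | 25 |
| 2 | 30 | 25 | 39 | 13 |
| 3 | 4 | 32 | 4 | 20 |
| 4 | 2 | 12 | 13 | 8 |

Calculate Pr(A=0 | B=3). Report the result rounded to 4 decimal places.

Total with B=3: 7 + 25 + 13 + 20 + 8 = 73.
P(A=0 | B=3) = 7/73 = 0.0959.

0.0959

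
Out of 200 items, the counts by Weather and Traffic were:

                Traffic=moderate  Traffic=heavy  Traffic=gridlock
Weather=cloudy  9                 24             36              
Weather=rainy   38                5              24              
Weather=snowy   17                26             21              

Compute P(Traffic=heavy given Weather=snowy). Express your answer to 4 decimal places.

Total with Weather=snowy: 17 + 26 + 21 = 64.
P(Traffic=heavy | Weather=snowy) = 26/64 = 0.4063.

0.4063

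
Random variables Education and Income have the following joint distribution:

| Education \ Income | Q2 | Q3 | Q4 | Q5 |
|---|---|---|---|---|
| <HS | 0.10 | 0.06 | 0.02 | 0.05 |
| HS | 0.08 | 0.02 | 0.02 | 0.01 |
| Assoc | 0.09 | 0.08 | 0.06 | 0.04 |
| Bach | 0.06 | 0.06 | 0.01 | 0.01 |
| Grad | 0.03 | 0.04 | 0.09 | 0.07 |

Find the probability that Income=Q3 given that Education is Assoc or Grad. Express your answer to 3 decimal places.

0.240

P(Education=Assoc) = 0.09 + 0.08 + 0.06 + 0.04 = 0.27.
P(Education=Grad) = 0.03 + 0.04 + 0.09 + 0.07 = 0.23.
P(Education ∈ {Assoc, Grad}) = 0.27 + 0.23 = 0.50; P(Income=Q3, Education ∈ {Assoc, Grad}) = 0.08 + 0.04 = 0.12.
P(Income=Q3 | Education ∈ {Assoc, Grad}) = 0.12/0.50 = 0.240.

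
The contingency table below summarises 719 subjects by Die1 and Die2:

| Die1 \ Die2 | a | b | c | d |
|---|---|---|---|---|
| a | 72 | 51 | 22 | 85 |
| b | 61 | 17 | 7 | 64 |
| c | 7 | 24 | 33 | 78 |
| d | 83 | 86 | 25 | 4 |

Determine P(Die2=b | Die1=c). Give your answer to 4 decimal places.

Total with Die1=c: 7 + 24 + 33 + 78 = 142.
P(Die2=b | Die1=c) = 24/142 = 0.1690.

0.1690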